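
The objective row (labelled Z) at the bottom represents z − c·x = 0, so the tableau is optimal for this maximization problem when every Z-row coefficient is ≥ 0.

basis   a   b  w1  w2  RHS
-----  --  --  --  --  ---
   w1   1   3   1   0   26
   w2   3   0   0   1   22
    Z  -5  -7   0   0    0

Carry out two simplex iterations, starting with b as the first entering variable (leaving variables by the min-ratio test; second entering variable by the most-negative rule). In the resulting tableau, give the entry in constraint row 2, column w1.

Ratio test on column b — row 1: 26/3 = 26/3; row 2: entry 0 ≤ 0. Minimum is 26/3 at row 1 (w1 leaves); pivot element 3.
Divide row 1 by 3; eliminate column b from the other rows.
Second iteration: most negative Z-row entry is -8/3 in column a, so a enters.
Ratio test on column a — row 1: (26/3)/(1/3) = 26; row 2: 22/3 = 22/3. Minimum is 22/3 at row 2 (w2 leaves); pivot element 3.
Divide row 2 by 3; eliminate column a from the other rows.
After both pivots, the entry at constraint row 2, column w1 is 0.

0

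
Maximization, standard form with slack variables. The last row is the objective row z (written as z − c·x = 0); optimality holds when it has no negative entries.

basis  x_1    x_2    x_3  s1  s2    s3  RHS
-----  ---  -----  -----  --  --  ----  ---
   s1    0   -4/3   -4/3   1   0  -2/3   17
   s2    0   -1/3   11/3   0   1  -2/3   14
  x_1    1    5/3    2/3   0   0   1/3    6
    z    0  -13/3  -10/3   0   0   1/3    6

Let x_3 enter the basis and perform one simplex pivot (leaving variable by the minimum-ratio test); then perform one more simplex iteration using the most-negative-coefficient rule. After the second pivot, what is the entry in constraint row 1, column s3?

Ratio test on column x_3 — row 1: entry -4/3 ≤ 0; row 2: 14/(11/3) = 42/11; row 3: 6/(2/3) = 9. Minimum is 42/11 at row 2 (s2 leaves); pivot element 11/3.
Divide row 2 by 11/3; eliminate column x_3 from the other rows.
Second iteration: most negative z-row entry is -51/11 in column x_2, so x_2 enters.
Ratio test on column x_2 — row 1: entry -16/11 ≤ 0; row 2: entry -1/11 ≤ 0; row 3: (38/11)/(19/11) = 2. Minimum is 2 at row 3 (x_1 leaves); pivot element 19/11.
Divide row 3 by 19/11; eliminate column x_2 from the other rows.
After both pivots, the entry at constraint row 1, column s3 is -10/19.

-10/19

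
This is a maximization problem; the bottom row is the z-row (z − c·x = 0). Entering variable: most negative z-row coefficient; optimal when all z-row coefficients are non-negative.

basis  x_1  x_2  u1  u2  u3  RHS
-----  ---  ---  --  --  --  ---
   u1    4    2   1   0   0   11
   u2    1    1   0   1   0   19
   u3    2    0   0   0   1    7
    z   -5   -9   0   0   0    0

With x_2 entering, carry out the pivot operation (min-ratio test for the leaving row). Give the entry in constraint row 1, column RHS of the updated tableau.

Ratio test on column x_2 — row 1: 11/2 = 11/2; row 2: 19/1 = 19; row 3: entry 0 ≤ 0. Minimum is 11/2 at row 1 (u1 leaves); pivot element 2.
Divide row 1 by 2; eliminate column x_2 from the other rows.
In the new row 1, the RHS entry is the old entry divided by the pivot: 11/2 = 11/2.

11/2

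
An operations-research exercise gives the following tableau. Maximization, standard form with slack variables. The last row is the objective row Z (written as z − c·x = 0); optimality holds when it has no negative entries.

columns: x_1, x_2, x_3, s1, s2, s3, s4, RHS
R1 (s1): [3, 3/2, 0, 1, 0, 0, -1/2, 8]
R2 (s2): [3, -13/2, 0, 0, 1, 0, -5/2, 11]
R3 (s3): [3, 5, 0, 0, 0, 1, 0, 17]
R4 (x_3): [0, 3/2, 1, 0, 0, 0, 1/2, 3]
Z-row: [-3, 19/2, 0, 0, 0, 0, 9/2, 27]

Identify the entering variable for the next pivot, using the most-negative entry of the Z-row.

x_1

Negative Z-row entries: x_1: -3.
The most negative is -3 in column x_1, so x_1 enters.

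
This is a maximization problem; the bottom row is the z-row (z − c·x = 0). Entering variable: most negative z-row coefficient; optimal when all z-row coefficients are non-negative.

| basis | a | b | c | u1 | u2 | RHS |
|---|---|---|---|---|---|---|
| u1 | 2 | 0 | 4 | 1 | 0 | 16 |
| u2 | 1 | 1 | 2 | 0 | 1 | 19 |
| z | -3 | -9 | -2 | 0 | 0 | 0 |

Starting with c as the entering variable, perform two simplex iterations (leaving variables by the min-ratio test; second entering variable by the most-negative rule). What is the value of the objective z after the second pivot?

Ratio test on column c — row 1: 16/4 = 4; row 2: 19/2 = 19/2. Minimum is 4 at row 1 (u1 leaves); pivot element 4.
Pivot on row 1; the z-row RHS becomes 0 − (-2)·4 = 8.
Next entering variable (most negative z-row entry -9): b.
Ratio test on column b — row 1: entry 0 ≤ 0; row 2: 11/1 = 11. Minimum is 11 at row 2 (u2 leaves); pivot element 1.
After the second pivot the z-row RHS is 8 − (-9)·11 = 107.

107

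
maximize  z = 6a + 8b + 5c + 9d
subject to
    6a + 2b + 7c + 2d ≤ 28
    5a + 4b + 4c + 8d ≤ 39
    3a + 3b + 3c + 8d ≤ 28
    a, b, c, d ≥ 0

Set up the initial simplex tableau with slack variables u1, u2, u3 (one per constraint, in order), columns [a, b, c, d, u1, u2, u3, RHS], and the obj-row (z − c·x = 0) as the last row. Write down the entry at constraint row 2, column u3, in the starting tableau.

0

Slack u3 belongs to constraint 3; its column is the unit vector e_3, so the entry in row 2 is 0.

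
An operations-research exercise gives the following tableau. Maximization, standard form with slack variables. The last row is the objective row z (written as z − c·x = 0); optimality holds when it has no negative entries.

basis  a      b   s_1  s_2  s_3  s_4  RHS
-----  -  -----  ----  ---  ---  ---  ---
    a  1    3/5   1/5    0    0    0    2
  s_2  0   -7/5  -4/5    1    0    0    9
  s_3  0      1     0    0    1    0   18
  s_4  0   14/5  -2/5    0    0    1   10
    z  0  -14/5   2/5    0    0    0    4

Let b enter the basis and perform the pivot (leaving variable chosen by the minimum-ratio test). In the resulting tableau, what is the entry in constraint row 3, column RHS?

44/3

Ratio test on column b — row 1: 2/(3/5) = 10/3; row 2: entry -7/5 ≤ 0; row 3: 18/1 = 18; row 4: 10/(14/5) = 25/7. Minimum is 10/3 at row 1 (a leaves); pivot element 3/5.
Divide row 1 by 3/5; eliminate column b from the other rows.
Row 3 update in column RHS: 18 − 1·(10/3) = 44/3.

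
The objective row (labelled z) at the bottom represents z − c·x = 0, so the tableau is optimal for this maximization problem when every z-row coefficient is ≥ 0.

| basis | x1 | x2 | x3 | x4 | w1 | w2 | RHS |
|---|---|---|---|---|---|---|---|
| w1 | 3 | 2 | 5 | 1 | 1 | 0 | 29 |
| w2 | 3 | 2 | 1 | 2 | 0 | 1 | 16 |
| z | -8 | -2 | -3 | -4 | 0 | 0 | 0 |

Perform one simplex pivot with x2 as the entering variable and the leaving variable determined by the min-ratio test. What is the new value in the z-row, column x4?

-2

Ratio test on column x2 — row 1: 29/2 = 29/2; row 2: 16/2 = 8. Minimum is 8 at row 2 (w2 leaves); pivot element 2.
Divide row 2 by 2; eliminate column x2 from the other rows.
z-row update in column x4: -4 − (-2)·1 = -2.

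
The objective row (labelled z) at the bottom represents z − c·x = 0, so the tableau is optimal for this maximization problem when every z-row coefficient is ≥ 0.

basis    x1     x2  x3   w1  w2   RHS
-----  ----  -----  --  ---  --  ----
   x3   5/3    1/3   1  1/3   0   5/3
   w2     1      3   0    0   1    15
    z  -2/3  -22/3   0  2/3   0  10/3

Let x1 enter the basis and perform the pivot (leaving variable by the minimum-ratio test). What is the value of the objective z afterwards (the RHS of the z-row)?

Ratio test on column x1 — row 1: (5/3)/(5/3) = 1; row 2: 15/1 = 15. Minimum is 1 at row 1 (x3 leaves); pivot element 5/3.
Pivot on row 1; the z-row RHS becomes 10/3 − (-2/3)·1 = 4.

4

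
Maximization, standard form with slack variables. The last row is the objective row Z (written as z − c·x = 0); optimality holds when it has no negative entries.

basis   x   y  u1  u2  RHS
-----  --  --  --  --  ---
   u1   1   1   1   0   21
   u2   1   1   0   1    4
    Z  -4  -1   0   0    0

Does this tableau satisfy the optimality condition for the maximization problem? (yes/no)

no

The Z-row has a negative entry -4 in column x, so it is not optimal.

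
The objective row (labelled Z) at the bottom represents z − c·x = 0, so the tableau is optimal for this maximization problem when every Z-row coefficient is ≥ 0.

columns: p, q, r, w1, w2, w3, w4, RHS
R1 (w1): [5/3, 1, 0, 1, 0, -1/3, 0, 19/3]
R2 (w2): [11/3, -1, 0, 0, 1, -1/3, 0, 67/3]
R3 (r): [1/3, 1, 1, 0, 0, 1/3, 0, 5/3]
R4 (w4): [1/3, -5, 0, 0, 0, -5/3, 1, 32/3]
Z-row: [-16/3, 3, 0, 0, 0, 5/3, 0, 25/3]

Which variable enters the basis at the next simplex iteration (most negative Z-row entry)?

Negative Z-row entries: p: -16/3.
The most negative is -16/3 in column p, so p enters.

p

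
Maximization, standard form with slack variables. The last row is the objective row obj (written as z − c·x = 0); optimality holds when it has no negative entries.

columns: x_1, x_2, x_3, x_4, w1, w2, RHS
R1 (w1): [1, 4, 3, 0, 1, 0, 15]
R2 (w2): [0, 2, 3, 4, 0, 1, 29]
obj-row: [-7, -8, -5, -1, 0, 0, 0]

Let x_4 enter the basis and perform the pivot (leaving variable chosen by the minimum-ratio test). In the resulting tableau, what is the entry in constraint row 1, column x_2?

4

Ratio test on column x_4 — row 1: entry 0 ≤ 0; row 2: 29/4 = 29/4. Minimum is 29/4 at row 2 (w2 leaves); pivot element 4.
Divide row 2 by 4; eliminate column x_4 from the other rows.
Row 1 update in column x_2: 4 − 0·(1/2) = 4.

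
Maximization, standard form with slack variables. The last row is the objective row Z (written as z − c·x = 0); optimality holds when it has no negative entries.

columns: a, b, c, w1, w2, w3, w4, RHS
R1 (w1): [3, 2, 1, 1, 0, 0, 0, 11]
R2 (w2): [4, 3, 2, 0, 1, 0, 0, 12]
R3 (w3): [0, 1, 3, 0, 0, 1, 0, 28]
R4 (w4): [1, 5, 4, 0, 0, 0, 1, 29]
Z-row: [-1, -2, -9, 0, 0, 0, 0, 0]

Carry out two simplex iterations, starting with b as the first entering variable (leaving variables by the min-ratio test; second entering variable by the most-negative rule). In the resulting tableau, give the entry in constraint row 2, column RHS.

6

Ratio test on column b — row 1: 11/2 = 11/2; row 2: 12/3 = 4; row 3: 28/1 = 28; row 4: 29/5 = 29/5. Minimum is 4 at row 2 (w2 leaves); pivot element 3.
Divide row 2 by 3; eliminate column b from the other rows.
Second iteration: most negative Z-row entry is -23/3 in column c, so c enters.
Ratio test on column c — row 1: entry -1/3 ≤ 0; row 2: 4/(2/3) = 6; row 3: 24/(7/3) = 72/7; row 4: 9/(2/3) = 27/2. Minimum is 6 at row 2 (b leaves); pivot element 2/3.
Divide row 2 by 2/3; eliminate column c from the other rows.
After both pivots, the entry at constraint row 2, column RHS is 6.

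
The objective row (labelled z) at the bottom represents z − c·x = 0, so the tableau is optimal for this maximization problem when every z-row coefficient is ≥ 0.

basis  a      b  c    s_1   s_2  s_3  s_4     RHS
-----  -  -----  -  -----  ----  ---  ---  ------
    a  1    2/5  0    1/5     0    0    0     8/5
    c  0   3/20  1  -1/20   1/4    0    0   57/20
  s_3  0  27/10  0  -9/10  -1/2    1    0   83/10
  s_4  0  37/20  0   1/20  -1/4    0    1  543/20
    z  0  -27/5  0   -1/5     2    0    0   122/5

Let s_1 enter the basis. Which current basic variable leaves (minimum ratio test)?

Column s_1 entries and ratios — a: (8/5)/(1/5) = 8; c: -1/20 ≤ 0, skip; s_3: -9/10 ≤ 0, skip; s_4: (543/20)/(1/20) = 543.
Smallest ratio is 8 in the row of a, so a leaves.

a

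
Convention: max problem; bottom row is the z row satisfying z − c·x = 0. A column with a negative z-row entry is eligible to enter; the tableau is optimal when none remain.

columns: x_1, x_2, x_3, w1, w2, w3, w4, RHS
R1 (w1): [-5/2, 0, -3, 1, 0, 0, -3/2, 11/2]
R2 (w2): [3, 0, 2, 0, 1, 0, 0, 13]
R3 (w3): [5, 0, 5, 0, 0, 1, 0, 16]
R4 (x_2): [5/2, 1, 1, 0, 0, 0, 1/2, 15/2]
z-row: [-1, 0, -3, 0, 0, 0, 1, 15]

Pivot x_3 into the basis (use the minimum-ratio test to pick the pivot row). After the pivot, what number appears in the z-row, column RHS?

123/5

Ratio test on column x_3 — row 1: entry -3 ≤ 0; row 2: 13/2 = 13/2; row 3: 16/5 = 16/5; row 4: (15/2)/1 = 15/2. Minimum is 16/5 at row 3 (w3 leaves); pivot element 5.
Divide row 3 by 5; eliminate column x_3 from the other rows.
z-row update in column RHS: 15 − (-3)·(16/5) = 123/5.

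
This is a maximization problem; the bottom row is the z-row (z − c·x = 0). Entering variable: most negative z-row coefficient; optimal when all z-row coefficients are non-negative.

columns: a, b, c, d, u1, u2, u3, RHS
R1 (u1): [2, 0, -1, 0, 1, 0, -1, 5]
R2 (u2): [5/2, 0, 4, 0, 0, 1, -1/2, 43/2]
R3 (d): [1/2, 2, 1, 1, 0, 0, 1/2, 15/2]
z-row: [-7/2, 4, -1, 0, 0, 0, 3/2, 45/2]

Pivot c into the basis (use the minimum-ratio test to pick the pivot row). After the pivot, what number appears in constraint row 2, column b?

0

Ratio test on column c — row 1: entry -1 ≤ 0; row 2: (43/2)/4 = 43/8; row 3: (15/2)/1 = 15/2. Minimum is 43/8 at row 2 (u2 leaves); pivot element 4.
Divide row 2 by 4; eliminate column c from the other rows.
In the new row 2, the b entry is the old entry divided by the pivot: 0/4 = 0.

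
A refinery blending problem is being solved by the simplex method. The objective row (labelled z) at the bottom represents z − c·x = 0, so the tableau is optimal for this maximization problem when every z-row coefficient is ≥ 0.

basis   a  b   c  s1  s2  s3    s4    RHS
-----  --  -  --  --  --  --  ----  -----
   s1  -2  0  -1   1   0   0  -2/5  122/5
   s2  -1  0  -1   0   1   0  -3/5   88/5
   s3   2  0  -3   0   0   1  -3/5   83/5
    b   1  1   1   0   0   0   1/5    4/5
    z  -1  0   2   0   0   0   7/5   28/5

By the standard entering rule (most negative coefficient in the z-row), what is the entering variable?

Negative z-row entries: a: -1.
The most negative is -1 in column a, so a enters.

a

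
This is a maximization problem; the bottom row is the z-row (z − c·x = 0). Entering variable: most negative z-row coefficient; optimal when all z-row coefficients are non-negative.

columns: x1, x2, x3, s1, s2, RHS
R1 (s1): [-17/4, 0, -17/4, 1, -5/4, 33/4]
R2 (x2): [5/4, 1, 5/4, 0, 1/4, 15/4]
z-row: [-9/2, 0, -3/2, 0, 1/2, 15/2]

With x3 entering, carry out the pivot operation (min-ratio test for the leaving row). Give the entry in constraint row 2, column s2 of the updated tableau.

Ratio test on column x3 — row 1: entry -17/4 ≤ 0; row 2: (15/4)/(5/4) = 3. Minimum is 3 at row 2 (x2 leaves); pivot element 5/4.
Divide row 2 by 5/4; eliminate column x3 from the other rows.
In the new row 2, the s2 entry is the old entry divided by the pivot: (1/4)/(5/4) = 1/5.

1/5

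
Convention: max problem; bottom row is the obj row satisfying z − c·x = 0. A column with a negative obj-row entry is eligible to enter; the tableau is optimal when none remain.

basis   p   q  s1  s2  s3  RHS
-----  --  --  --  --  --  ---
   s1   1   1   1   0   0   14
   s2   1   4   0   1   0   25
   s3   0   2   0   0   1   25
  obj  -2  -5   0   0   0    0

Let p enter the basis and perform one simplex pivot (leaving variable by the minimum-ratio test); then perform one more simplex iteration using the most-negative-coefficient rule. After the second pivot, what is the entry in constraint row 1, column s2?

Ratio test on column p — row 1: 14/1 = 14; row 2: 25/1 = 25; row 3: entry 0 ≤ 0. Minimum is 14 at row 1 (s1 leaves); pivot element 1.
Divide row 1 by 1; eliminate column p from the other rows.
Second iteration: most negative obj-row entry is -3 in column q, so q enters.
Ratio test on column q — row 1: 14/1 = 14; row 2: 11/3 = 11/3; row 3: 25/2 = 25/2. Minimum is 11/3 at row 2 (s2 leaves); pivot element 3.
Divide row 2 by 3; eliminate column q from the other rows.
After both pivots, the entry at constraint row 1, column s2 is -1/3.

-1/3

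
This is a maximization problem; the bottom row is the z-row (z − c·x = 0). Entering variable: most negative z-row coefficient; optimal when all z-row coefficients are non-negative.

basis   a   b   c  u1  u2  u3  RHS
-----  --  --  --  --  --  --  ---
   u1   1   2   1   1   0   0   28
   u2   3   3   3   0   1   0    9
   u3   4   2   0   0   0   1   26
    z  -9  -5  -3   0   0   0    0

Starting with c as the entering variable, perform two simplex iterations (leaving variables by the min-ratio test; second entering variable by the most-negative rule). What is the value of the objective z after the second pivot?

27

Ratio test on column c — row 1: 28/1 = 28; row 2: 9/3 = 3; row 3: entry 0 ≤ 0. Minimum is 3 at row 2 (u2 leaves); pivot element 3.
Pivot on row 2; the z-row RHS becomes 0 − (-3)·3 = 9.
Next entering variable (most negative z-row entry -6): a.
Ratio test on column a — row 1: entry 0 ≤ 0; row 2: 3/1 = 3; row 3: 26/4 = 13/2. Minimum is 3 at row 2 (c leaves); pivot element 1.
After the second pivot the z-row RHS is 9 − (-6)·3 = 27.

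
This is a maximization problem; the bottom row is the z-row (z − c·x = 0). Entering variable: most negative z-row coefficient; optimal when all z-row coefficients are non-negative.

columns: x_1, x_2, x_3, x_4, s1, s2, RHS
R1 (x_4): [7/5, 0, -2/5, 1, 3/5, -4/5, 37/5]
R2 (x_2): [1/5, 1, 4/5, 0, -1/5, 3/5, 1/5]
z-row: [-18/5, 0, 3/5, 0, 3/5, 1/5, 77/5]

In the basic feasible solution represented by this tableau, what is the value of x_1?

x_1 is not in the basis, so in the current basic feasible solution x_1 = 0.

0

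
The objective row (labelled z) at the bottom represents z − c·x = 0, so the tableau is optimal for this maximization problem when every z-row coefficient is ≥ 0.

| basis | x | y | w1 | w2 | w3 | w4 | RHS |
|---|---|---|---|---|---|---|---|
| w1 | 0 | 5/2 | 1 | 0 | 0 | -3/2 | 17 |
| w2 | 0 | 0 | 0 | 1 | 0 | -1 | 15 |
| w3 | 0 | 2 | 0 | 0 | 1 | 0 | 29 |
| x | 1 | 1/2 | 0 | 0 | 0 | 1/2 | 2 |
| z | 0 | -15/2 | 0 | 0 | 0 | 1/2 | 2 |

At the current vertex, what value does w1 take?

w1 is basic (row 1); its value is the RHS of that row, 17.

17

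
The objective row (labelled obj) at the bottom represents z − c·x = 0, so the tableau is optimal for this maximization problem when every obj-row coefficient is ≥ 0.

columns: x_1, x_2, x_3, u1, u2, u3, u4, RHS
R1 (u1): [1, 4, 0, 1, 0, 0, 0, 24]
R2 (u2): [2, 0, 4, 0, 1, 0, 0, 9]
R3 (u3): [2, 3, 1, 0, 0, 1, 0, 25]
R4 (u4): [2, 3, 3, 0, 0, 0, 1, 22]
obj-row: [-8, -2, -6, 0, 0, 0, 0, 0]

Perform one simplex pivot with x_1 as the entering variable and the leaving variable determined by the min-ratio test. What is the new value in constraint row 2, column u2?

Ratio test on column x_1 — row 1: 24/1 = 24; row 2: 9/2 = 9/2; row 3: 25/2 = 25/2; row 4: 22/2 = 11. Minimum is 9/2 at row 2 (u2 leaves); pivot element 2.
Divide row 2 by 2; eliminate column x_1 from the other rows.
In the new row 2, the u2 entry is the old entry divided by the pivot: 1/2 = 1/2.

1/2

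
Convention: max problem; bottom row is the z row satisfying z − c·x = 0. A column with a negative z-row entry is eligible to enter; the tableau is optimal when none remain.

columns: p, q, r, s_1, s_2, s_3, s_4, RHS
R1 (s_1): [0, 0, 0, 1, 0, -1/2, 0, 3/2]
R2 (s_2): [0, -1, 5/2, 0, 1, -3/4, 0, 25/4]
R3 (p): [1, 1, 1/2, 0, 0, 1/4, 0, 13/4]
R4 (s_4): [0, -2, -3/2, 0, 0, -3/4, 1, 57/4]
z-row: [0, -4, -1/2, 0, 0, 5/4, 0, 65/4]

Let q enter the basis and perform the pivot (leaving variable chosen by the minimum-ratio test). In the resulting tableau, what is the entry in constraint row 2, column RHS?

Ratio test on column q — row 1: entry 0 ≤ 0; row 2: entry -1 ≤ 0; row 3: (13/4)/1 = 13/4; row 4: entry -2 ≤ 0. Minimum is 13/4 at row 3 (p leaves); pivot element 1.
Divide row 3 by 1; eliminate column q from the other rows.
Row 2 update in column RHS: 25/4 − (-1)·(13/4) = 19/2.

19/2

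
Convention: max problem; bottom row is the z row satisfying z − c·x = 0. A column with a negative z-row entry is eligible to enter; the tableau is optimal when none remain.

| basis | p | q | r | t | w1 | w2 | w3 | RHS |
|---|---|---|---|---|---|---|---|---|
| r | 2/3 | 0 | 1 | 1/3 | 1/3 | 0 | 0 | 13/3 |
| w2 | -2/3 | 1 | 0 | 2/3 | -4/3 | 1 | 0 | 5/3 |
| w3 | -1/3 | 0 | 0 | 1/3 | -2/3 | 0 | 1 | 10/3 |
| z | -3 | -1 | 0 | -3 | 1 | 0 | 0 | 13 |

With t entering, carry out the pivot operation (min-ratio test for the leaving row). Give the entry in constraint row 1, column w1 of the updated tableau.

1

Ratio test on column t — row 1: (13/3)/(1/3) = 13; row 2: (5/3)/(2/3) = 5/2; row 3: (10/3)/(1/3) = 10. Minimum is 5/2 at row 2 (w2 leaves); pivot element 2/3.
Divide row 2 by 2/3; eliminate column t from the other rows.
Row 1 update in column w1: 1/3 − (1/3)·(-2) = 1.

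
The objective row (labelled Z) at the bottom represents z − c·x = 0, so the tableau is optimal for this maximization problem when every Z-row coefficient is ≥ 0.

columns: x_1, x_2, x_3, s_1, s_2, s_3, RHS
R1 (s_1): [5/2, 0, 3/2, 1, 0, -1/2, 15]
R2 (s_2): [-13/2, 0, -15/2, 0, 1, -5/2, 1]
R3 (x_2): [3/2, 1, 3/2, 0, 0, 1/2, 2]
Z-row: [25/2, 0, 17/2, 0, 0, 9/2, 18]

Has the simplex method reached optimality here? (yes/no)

Every Z-row coefficient is ≥ 0, so the tableau is optimal.

yes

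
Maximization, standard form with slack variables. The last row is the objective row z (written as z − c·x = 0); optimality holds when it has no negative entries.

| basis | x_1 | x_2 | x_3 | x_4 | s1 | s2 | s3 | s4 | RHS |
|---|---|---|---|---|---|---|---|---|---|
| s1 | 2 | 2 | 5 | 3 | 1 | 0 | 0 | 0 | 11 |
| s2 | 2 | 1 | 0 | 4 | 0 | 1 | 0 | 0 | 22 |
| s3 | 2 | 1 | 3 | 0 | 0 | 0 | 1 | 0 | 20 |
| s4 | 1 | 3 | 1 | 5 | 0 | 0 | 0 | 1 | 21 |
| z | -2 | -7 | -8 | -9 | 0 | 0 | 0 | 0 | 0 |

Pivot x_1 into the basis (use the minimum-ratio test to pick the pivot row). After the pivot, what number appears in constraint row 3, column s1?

-1

Ratio test on column x_1 — row 1: 11/2 = 11/2; row 2: 22/2 = 11; row 3: 20/2 = 10; row 4: 21/1 = 21. Minimum is 11/2 at row 1 (s1 leaves); pivot element 2.
Divide row 1 by 2; eliminate column x_1 from the other rows.
Row 3 update in column s1: 0 − 2·(1/2) = -1.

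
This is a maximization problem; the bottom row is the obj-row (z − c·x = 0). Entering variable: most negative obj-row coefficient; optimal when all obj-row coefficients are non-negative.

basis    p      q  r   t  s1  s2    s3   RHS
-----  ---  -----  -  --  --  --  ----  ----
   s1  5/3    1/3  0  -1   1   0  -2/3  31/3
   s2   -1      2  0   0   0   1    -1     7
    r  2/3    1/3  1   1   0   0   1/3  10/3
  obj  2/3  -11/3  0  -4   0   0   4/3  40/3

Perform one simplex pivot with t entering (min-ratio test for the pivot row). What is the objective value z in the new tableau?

80/3

Ratio test on column t — row 1: entry -1 ≤ 0; row 2: entry 0 ≤ 0; row 3: (10/3)/1 = 10/3. Minimum is 10/3 at row 3 (r leaves); pivot element 1.
Pivot on row 3; the obj-row RHS becomes 40/3 − (-4)·(10/3) = 80/3.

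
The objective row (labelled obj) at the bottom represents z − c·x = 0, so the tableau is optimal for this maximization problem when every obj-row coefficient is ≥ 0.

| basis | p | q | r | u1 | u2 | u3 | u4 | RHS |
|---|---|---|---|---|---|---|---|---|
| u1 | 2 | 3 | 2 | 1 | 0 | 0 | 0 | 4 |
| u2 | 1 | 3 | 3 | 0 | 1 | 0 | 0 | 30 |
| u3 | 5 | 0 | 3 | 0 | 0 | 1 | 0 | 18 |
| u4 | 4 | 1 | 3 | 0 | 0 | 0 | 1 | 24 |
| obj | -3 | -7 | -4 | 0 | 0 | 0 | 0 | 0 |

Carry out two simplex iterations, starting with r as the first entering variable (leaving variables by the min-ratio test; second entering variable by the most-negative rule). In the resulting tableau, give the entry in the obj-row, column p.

5/3

Ratio test on column r — row 1: 4/2 = 2; row 2: 30/3 = 10; row 3: 18/3 = 6; row 4: 24/3 = 8. Minimum is 2 at row 1 (u1 leaves); pivot element 2.
Divide row 1 by 2; eliminate column r from the other rows.
Second iteration: most negative obj-row entry is -1 in column q, so q enters.
Ratio test on column q — row 1: 2/(3/2) = 4/3; row 2: entry -3/2 ≤ 0; row 3: entry -9/2 ≤ 0; row 4: entry -7/2 ≤ 0. Minimum is 4/3 at row 1 (r leaves); pivot element 3/2.
Divide row 1 by 3/2; eliminate column q from the other rows.
After both pivots, the entry at the obj-row, column p is 5/3.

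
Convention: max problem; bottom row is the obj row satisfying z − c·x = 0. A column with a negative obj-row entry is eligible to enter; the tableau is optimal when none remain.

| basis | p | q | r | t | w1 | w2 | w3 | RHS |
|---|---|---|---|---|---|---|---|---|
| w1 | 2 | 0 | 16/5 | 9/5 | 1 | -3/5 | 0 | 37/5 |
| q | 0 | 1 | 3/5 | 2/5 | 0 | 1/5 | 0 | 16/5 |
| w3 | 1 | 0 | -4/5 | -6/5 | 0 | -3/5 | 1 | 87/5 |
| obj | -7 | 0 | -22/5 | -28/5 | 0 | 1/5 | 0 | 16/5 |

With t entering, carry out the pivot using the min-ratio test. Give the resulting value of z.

Ratio test on column t — row 1: (37/5)/(9/5) = 37/9; row 2: (16/5)/(2/5) = 8; row 3: entry -6/5 ≤ 0. Minimum is 37/9 at row 1 (w1 leaves); pivot element 9/5.
Pivot on row 1; the obj-row RHS becomes 16/5 − (-28/5)·(37/9) = 236/9.

236/9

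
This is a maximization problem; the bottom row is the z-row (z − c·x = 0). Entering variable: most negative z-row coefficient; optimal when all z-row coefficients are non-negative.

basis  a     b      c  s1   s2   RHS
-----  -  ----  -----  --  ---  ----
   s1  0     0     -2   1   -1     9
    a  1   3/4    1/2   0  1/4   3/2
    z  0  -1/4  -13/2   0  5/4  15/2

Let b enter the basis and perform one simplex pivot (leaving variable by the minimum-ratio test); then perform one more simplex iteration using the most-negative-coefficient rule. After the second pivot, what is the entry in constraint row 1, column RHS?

Ratio test on column b — row 1: entry 0 ≤ 0; row 2: (3/2)/(3/4) = 2. Minimum is 2 at row 2 (a leaves); pivot element 3/4.
Divide row 2 by 3/4; eliminate column b from the other rows.
Second iteration: most negative z-row entry is -19/3 in column c, so c enters.
Ratio test on column c — row 1: entry -2 ≤ 0; row 2: 2/(2/3) = 3. Minimum is 3 at row 2 (b leaves); pivot element 2/3.
Divide row 2 by 2/3; eliminate column c from the other rows.
After both pivots, the entry at constraint row 1, column RHS is 15.

15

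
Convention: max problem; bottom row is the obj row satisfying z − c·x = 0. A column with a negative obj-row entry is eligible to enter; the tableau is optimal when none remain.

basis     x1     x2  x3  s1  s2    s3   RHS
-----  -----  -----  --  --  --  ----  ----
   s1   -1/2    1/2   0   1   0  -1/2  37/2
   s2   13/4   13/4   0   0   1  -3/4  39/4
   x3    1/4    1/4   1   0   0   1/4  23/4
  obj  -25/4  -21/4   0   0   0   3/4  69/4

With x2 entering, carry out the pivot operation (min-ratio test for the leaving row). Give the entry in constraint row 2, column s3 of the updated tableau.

-3/13

Ratio test on column x2 — row 1: (37/2)/(1/2) = 37; row 2: (39/4)/(13/4) = 3; row 3: (23/4)/(1/4) = 23. Minimum is 3 at row 2 (s2 leaves); pivot element 13/4.
Divide row 2 by 13/4; eliminate column x2 from the other rows.
In the new row 2, the s3 entry is the old entry divided by the pivot: (-3/4)/(13/4) = -3/13.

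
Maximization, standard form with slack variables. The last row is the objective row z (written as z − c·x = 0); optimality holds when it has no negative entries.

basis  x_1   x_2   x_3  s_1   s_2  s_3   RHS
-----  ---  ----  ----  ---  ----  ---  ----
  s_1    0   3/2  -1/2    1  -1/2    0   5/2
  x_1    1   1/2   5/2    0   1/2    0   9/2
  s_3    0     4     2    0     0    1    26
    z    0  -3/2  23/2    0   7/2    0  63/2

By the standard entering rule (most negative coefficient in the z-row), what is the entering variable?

x_2

Negative z-row entries: x_2: -3/2.
The most negative is -3/2 in column x_2, so x_2 enters.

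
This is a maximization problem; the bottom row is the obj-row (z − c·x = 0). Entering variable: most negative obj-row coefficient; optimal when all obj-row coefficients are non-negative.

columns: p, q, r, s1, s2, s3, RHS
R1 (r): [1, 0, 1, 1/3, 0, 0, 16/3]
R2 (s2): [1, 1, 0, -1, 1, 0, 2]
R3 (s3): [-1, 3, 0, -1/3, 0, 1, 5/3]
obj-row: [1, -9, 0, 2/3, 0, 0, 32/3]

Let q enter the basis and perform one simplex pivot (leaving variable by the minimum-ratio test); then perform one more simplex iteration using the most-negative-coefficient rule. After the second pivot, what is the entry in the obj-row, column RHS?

Ratio test on column q — row 1: entry 0 ≤ 0; row 2: 2/1 = 2; row 3: (5/3)/3 = 5/9. Minimum is 5/9 at row 3 (s3 leaves); pivot element 3.
Divide row 3 by 3; eliminate column q from the other rows.
Second iteration: most negative obj-row entry is -2 in column p, so p enters.
Ratio test on column p — row 1: (16/3)/1 = 16/3; row 2: (13/9)/(4/3) = 13/12; row 3: entry -1/3 ≤ 0. Minimum is 13/12 at row 2 (s2 leaves); pivot element 4/3.
Divide row 2 by 4/3; eliminate column p from the other rows.
After both pivots, the entry at the obj-row, column RHS is 107/6.

107/6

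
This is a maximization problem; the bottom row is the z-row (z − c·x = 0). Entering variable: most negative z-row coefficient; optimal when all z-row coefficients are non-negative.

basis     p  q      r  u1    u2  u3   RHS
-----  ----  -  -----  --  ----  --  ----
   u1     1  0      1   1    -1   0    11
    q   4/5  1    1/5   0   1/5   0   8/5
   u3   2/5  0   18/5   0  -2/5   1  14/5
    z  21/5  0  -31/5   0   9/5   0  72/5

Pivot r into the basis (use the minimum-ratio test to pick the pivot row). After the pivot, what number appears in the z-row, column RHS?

Ratio test on column r — row 1: 11/1 = 11; row 2: (8/5)/(1/5) = 8; row 3: (14/5)/(18/5) = 7/9. Minimum is 7/9 at row 3 (u3 leaves); pivot element 18/5.
Divide row 3 by 18/5; eliminate column r from the other rows.
z-row update in column RHS: 72/5 − (-31/5)·(7/9) = 173/9.

173/9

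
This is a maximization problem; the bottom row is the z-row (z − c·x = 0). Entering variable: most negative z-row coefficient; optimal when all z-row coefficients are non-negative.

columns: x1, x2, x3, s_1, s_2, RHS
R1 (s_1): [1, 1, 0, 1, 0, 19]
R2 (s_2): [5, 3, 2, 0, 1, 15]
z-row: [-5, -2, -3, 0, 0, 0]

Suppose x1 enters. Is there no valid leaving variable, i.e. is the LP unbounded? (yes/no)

no

Column x1 has positive entries in row(s) 1, 2, so the ratio test bounds it — not unbounded.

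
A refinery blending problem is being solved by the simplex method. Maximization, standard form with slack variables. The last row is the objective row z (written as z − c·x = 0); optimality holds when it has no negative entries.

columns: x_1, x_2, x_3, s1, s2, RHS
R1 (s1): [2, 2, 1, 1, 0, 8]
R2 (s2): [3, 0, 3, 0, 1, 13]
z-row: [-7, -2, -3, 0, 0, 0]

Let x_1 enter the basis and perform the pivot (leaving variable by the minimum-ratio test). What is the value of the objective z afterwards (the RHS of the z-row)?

28

Ratio test on column x_1 — row 1: 8/2 = 4; row 2: 13/3 = 13/3. Minimum is 4 at row 1 (s1 leaves); pivot element 2.
Pivot on row 1; the z-row RHS becomes 0 − (-7)·4 = 28.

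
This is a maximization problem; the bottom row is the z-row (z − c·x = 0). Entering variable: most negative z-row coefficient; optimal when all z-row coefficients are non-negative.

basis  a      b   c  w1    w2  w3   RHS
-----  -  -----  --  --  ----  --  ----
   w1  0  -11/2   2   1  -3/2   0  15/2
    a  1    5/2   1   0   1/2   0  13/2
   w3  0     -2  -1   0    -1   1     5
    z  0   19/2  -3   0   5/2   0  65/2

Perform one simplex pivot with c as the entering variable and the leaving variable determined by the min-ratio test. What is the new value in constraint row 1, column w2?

Ratio test on column c — row 1: (15/2)/2 = 15/4; row 2: (13/2)/1 = 13/2; row 3: entry -1 ≤ 0. Minimum is 15/4 at row 1 (w1 leaves); pivot element 2.
Divide row 1 by 2; eliminate column c from the other rows.
In the new row 1, the w2 entry is the old entry divided by the pivot: (-3/2)/2 = -3/4.

-3/4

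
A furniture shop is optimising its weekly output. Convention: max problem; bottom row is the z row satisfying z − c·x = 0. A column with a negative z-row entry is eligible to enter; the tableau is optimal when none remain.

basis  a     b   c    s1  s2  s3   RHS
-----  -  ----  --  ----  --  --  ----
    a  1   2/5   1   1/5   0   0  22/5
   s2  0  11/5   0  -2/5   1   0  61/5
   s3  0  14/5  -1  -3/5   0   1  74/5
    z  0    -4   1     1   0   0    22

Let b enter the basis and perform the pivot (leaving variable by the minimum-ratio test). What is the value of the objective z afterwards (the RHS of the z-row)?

302/7

Ratio test on column b — row 1: (22/5)/(2/5) = 11; row 2: (61/5)/(11/5) = 61/11; row 3: (74/5)/(14/5) = 37/7. Minimum is 37/7 at row 3 (s3 leaves); pivot element 14/5.
Pivot on row 3; the z-row RHS becomes 22 − (-4)·(37/7) = 302/7.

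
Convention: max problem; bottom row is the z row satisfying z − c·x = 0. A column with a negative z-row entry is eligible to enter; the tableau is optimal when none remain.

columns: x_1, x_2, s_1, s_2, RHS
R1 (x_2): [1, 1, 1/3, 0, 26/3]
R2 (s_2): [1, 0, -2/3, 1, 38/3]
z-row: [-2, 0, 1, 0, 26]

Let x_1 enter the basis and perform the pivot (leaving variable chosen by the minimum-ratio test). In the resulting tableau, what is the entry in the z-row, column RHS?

Ratio test on column x_1 — row 1: (26/3)/1 = 26/3; row 2: (38/3)/1 = 38/3. Minimum is 26/3 at row 1 (x_2 leaves); pivot element 1.
Divide row 1 by 1; eliminate column x_1 from the other rows.
z-row update in column RHS: 26 − (-2)·(26/3) = 130/3.

130/3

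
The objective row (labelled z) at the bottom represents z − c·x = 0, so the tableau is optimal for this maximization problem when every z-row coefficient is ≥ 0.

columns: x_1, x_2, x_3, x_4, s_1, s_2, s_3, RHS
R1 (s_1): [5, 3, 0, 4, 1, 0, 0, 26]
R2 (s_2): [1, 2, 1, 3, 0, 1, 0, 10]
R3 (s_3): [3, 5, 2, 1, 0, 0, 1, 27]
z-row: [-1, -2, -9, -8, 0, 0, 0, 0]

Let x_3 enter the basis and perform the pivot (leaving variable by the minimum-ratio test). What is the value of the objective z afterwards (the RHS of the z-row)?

90

Ratio test on column x_3 — row 1: entry 0 ≤ 0; row 2: 10/1 = 10; row 3: 27/2 = 27/2. Minimum is 10 at row 2 (s_2 leaves); pivot element 1.
Pivot on row 2; the z-row RHS becomes 0 − (-9)·10 = 90.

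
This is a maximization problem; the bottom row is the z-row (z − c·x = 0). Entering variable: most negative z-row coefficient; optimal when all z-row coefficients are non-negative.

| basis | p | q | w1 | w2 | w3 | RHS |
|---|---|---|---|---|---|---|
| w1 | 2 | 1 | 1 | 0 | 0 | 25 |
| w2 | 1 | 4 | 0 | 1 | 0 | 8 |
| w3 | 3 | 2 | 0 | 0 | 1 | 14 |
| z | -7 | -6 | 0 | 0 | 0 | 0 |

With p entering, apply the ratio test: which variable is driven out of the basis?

w3

Column p entries and ratios — w1: 25/2 = 25/2; w2: 8/1 = 8; w3: 14/3 = 14/3.
Smallest ratio is 14/3 in the row of w3, so w3 leaves.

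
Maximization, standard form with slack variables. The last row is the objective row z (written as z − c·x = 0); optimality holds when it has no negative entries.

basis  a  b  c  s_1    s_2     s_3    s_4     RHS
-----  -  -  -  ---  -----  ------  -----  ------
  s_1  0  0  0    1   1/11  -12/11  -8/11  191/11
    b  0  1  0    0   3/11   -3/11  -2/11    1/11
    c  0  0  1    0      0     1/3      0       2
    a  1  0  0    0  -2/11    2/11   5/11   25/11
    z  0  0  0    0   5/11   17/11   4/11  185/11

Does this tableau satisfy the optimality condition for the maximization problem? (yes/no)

yes

Every z-row coefficient is ≥ 0, so the tableau is optimal.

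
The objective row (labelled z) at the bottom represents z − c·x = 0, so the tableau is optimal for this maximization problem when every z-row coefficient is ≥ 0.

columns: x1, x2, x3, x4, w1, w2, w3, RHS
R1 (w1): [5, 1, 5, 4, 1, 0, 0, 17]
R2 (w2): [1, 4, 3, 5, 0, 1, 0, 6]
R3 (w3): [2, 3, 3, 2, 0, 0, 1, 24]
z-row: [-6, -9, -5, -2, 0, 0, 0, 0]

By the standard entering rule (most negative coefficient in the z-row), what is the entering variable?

x2

Negative z-row entries: x1: -6, x2: -9, x3: -5, x4: -2.
The most negative is -9 in column x2, so x2 enters.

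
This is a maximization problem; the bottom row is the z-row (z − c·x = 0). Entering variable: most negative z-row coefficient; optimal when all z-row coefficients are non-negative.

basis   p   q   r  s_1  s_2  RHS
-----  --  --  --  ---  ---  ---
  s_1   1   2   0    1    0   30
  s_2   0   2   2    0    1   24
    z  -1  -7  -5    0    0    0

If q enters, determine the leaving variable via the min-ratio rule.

s_2

Column q entries and ratios — s_1: 30/2 = 15; s_2: 24/2 = 12.
Smallest ratio is 12 in the row of s_2, so s_2 leaves.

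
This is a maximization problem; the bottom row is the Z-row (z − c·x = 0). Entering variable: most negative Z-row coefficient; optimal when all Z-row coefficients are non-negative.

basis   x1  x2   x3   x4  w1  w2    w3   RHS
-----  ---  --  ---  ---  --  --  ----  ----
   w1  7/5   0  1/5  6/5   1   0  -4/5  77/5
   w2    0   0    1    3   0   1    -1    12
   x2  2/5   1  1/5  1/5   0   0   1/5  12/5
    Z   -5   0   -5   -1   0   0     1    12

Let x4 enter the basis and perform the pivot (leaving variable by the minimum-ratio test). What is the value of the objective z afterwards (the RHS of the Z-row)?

Ratio test on column x4 — row 1: (77/5)/(6/5) = 77/6; row 2: 12/3 = 4; row 3: (12/5)/(1/5) = 12. Minimum is 4 at row 2 (w2 leaves); pivot element 3.
Pivot on row 2; the Z-row RHS becomes 12 − (-1)·4 = 16.

16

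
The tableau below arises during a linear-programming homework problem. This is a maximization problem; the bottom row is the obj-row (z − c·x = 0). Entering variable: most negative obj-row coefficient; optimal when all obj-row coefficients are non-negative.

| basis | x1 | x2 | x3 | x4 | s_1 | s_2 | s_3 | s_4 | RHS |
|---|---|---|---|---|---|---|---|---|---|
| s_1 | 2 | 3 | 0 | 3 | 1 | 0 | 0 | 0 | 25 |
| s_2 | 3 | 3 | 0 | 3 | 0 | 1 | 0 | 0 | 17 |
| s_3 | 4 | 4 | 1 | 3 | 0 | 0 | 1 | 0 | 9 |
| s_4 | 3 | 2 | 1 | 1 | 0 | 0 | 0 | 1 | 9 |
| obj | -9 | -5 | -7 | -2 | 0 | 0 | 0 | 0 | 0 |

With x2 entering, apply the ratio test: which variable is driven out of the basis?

s_3

Column x2 entries and ratios — s_1: 25/3 = 25/3; s_2: 17/3 = 17/3; s_3: 9/4 = 9/4; s_4: 9/2 = 9/2.
Smallest ratio is 9/4 in the row of s_3, so s_3 leaves.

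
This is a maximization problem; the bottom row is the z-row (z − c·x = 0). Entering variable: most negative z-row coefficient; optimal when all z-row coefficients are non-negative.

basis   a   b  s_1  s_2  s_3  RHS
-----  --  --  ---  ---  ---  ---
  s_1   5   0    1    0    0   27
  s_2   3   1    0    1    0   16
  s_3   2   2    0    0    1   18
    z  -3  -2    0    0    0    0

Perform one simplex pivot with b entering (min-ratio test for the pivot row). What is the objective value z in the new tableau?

18

Ratio test on column b — row 1: entry 0 ≤ 0; row 2: 16/1 = 16; row 3: 18/2 = 9. Minimum is 9 at row 3 (s_3 leaves); pivot element 2.
Pivot on row 3; the z-row RHS becomes 0 − (-2)·9 = 18.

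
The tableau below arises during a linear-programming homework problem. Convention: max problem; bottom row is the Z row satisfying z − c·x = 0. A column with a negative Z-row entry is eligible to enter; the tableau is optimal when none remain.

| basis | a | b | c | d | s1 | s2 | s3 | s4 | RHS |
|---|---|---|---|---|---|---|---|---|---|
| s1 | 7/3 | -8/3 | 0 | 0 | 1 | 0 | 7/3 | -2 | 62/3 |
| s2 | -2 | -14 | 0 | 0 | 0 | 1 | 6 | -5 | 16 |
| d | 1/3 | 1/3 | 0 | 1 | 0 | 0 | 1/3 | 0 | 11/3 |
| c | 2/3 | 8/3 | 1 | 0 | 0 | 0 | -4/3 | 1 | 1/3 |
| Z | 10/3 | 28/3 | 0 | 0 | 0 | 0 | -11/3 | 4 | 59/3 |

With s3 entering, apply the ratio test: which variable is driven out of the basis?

s2

Column s3 entries and ratios — s1: (62/3)/(7/3) = 62/7; s2: 16/6 = 8/3; d: (11/3)/(1/3) = 11; c: -4/3 ≤ 0, skip.
Smallest ratio is 8/3 in the row of s2, so s2 leaves.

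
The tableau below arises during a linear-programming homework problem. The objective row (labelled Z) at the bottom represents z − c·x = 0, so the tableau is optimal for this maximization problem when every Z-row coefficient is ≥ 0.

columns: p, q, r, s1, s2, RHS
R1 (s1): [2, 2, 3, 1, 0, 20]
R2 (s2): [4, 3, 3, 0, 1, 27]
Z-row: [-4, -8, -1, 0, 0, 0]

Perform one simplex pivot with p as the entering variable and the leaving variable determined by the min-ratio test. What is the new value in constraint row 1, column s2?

-1/2

Ratio test on column p — row 1: 20/2 = 10; row 2: 27/4 = 27/4. Minimum is 27/4 at row 2 (s2 leaves); pivot element 4.
Divide row 2 by 4; eliminate column p from the other rows.
Row 1 update in column s2: 0 − 2·(1/4) = -1/2.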